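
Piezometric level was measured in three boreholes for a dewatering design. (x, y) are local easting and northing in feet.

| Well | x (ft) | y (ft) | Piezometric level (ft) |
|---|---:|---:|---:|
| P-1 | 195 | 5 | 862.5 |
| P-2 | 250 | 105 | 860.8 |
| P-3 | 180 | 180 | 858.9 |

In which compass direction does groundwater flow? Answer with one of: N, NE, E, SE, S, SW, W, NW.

N

With h = a·x + b·y + c and P-1 as origin, the differences give:
  55·a + 100·b = -1.7
  (-15)·a + 175·b = -3.6
Eliminate b (×175 and ×100, subtract): 11125·a = 62.50 → a = ∂h/∂x = +0.005618
Back-substitute: b = ∂h/∂y = -0.02009.
Flow = −∇h = (-0.005618 east, +0.02009 north), which points north.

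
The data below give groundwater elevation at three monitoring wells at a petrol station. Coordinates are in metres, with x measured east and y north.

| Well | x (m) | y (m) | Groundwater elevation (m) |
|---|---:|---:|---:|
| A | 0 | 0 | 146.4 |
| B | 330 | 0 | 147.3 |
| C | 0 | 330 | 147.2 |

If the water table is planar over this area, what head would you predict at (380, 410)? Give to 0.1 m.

∂h/∂x = (147.3 − 146.4) / (330 − 0) = +0.002727
∂h/∂y = (147.2 − 146.4) / (330 − 0) = +0.002424
h(380, 410) = 146.4 + (+0.002727)·(380) + (+0.002424)·(410) = 146.4 +1.036 +0.994 = 148.430 m.

148.4 m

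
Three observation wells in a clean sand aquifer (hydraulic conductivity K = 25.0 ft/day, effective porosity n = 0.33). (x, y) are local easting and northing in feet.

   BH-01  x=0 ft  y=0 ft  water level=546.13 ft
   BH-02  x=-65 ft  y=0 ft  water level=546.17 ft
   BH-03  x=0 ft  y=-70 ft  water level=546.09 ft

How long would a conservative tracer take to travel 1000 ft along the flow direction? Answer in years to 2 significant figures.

∂h/∂x = (546.17 − 546.13) / (-65 − 0) = -0.0006154
∂h/∂y = (546.09 − 546.13) / (-70 − 0) = +0.0005714
|∇h| = √(-0.0006154² + 0.0005714²) = 0.0008398
Seepage velocity v = K·i/n = 25.0 × 0.0008398 / 0.33 = 0.06362 ft/day.
t = 1000 / 0.06362 = 1.572e+04 days = 43 years.

43 years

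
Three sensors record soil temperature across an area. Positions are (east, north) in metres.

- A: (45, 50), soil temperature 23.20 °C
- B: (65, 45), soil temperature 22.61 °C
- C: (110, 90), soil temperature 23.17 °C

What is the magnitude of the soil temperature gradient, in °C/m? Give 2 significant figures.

Differences from A: to B (Δx, Δy, Δh) = (20, -5, -0.59); to C = (65, 40, -0.03).
Determinant of the coordinate differences = 20·40 − 65·(-5) = 1125.
∂T/∂x = [(-0.59)·40 − (-0.03)·(-5)] / 1125 = -0.02111
∂T/∂y = [20·(-0.03) − 65·(-0.59)] / 1125 = +0.03356
|∇f| = √(-0.02111² + 0.03356²) = 0.03965 °C/m

0.040 °C/m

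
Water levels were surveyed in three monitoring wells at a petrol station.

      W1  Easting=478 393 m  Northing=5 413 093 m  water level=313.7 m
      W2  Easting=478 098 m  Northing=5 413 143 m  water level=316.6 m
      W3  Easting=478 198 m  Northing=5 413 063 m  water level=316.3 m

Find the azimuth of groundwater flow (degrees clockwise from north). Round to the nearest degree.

Differences from W1: to W2 (Δx, Δy, Δh) = (-295, 50, +2.9); to W3 = (-195, -30, +2.6).
Solve a·Δx + b·Δy = Δh: det = (-295)·(-30) − (-195)·50 = 18600.
∂h/∂x = [(+2.9)·(-30) − (+2.6)·50] / 18600 = -0.01167
∂h/∂y = [(-295)·(+2.6) − (-195)·(+2.9)] / 18600 = -0.01083
Flow direction (−∇h) has components (+0.01167 E, +0.01083 N).
Azimuth = atan2(E, N) = atan2(+0.01167, +0.01083) = 47.1° ≈ 047°.

047°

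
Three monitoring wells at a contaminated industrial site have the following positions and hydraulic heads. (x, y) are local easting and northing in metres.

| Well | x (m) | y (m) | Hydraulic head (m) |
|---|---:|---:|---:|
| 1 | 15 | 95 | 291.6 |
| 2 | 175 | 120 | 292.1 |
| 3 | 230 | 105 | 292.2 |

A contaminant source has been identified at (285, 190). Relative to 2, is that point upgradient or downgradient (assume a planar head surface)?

upgradient

Differences from 1: to 2 (Δx, Δy, Δh) = (160, 25, +0.5); to 3 = (215, 10, +0.6).
Solve a·Δx + b·Δy = Δh: det = 160·10 − 215·25 = -3775.
∂h/∂x = [(+0.5)·10 − (+0.6)·25] / -3775 = +0.002649
∂h/∂y = [160·(+0.6) − 215·(+0.5)] / -3775 = +0.003046
Head at (285, 190) = 291.6 + (+0.002649)·(270) + (+0.003046)·(95) = 292.60 m.
That is higher than the 292.1 m at 2, so the point is upgradient.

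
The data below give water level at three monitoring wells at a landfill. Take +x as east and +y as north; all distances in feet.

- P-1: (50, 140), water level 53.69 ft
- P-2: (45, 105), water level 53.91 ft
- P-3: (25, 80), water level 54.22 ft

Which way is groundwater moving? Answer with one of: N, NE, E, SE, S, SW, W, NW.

Differences from P-1: to P-2 (Δx, Δy, Δh) = (-5, -35, +0.22); to P-3 = (-25, -60, +0.53).
Determinant of the coordinate differences = (-5)·(-60) − (-25)·(-35) = -575.
∂h/∂x = [(+0.22)·(-60) − (+0.53)·(-35)] / -575 = -0.009304
∂h/∂y = [(-5)·(+0.53) − (-25)·(+0.22)] / -575 = -0.004957
Flow = −∇h = (+0.009304 east, +0.004957 north), which points northeast.

NE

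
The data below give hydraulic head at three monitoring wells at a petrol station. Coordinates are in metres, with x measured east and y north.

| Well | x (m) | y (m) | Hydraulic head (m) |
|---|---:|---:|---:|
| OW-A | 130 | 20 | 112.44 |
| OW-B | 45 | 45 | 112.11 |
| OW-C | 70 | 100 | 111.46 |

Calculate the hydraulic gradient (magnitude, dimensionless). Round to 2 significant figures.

With h = a·x + b·y + c and OW-A as origin, the differences give:
  (-85)·a + 25·b = -0.33
  (-60)·a + 80·b = -0.98
Eliminate b (×80 and ×25, subtract): -5300·a = -1.900 → a = ∂h/∂x = +0.0003585
Back-substitute: b = ∂h/∂y = -0.01198.
|∇h| = √(0.0003585² + -0.01198²) = 0.01199

0.012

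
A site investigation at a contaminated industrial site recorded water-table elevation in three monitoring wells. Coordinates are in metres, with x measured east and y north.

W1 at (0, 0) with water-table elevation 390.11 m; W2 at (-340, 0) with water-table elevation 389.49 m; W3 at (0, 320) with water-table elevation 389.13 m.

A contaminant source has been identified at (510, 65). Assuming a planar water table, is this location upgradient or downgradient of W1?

upgradient

∂h/∂x = (389.49 − 390.11) / (-340 − 0) = +0.001824
∂h/∂y = (389.13 − 390.11) / (320 − 0) = -0.003063
Head at (510, 65) = 390.11 + (+0.001824)·(510) + (-0.003063)·(65) = 390.84 m.
That is higher than the 390.11 m at W1, so the point is upgradient.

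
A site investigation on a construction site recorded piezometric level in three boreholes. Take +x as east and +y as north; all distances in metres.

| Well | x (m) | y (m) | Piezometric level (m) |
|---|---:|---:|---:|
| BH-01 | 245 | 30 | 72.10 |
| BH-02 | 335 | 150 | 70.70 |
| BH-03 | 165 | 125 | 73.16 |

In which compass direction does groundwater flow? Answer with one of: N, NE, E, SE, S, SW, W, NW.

E

With h = a·x + b·y + c and BH-01 as origin, the differences give:
  90·a + 120·b = -1.40
  (-80)·a + 95·b = +1.06
Eliminate b (×95 and ×120, subtract): 18150·a = -260.200 → a = ∂h/∂x = -0.01434
Back-substitute: b = ∂h/∂y = -0.0009146.
Flow = −∇h = (+0.01434 east, +0.0009146 north), which points east.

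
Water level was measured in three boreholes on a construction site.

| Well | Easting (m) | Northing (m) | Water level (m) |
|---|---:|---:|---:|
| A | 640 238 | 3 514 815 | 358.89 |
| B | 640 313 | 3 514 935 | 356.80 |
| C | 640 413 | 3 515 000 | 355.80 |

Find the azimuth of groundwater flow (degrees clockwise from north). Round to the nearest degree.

With h = a·x + b·y + c and A as origin, the differences give:
  75·a + 120·b = -2.09
  175·a + 185·b = -3.09
Eliminate b (×185 and ×120, subtract): -7125·a = -15.850 → a = ∂h/∂x = +0.002225
Back-substitute: b = ∂h/∂y = -0.01881.
Flow direction (−∇h) has components (-0.002225 E, +0.01881 N).
Azimuth = atan2(E, N) = atan2(-0.002225, +0.01881) = 353.3° ≈ 353°.

353°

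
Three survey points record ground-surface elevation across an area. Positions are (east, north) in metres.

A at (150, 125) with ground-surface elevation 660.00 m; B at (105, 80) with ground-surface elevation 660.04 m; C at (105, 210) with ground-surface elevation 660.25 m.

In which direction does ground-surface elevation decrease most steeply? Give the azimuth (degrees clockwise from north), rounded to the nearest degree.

123°

Taking A as reference: B−A = (-45, -45, +0.04); C−A = (-45, 85, +0.25).
Determinant of the coordinate differences = (-45)·85 − (-45)·(-45) = -5850.
∂z/∂x = [(+0.04)·85 − (+0.25)·(-45)] / -5850 = -0.002504
∂z/∂y = [(-45)·(+0.25) − (-45)·(+0.04)] / -5850 = +0.001615
Steepest decrease is along −∇f: components (+0.002504 E, -0.001615 N).
Azimuth = atan2(+0.002504, -0.001615) = 122.8° ≈ 123°.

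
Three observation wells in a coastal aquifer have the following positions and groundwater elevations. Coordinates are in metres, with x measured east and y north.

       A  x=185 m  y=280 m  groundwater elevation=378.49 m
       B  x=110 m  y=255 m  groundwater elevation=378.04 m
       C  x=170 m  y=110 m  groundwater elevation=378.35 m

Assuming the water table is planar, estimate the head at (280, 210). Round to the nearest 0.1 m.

With h = a·x + b·y + c and A as origin, the differences give:
  (-75)·a + (-25)·b = -0.45
  (-15)·a + (-170)·b = -0.14
Eliminate b (×(-170) and ×(-25), subtract): 12375·a = 73.000 → a = ∂h/∂x = +0.005899
Back-substitute: b = ∂h/∂y = +0.0003030.
h(280, 210) = 378.49 + (+0.005899)·(95) + (+0.0003030)·(-70) = 378.49 +0.560 -0.021 = 379.029 m.

379.0 m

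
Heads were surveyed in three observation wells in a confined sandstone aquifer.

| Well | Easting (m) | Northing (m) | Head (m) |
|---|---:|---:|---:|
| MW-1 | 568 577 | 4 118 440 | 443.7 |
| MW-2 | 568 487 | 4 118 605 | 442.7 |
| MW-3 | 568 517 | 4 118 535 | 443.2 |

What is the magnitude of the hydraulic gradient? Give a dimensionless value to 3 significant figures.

With h = a·x + b·y + c and MW-1 as origin, the differences give:
  (-90)·a + 165·b = -1.0
  (-60)·a + 95·b = -0.5
Eliminate b (×95 and ×165, subtract): 1350·a = -12.50 → a = ∂h/∂x = -0.009259
Back-substitute: b = ∂h/∂y = -0.01111.
|∇h| = √(-0.009259² + -0.01111²) = 0.01446

0.0145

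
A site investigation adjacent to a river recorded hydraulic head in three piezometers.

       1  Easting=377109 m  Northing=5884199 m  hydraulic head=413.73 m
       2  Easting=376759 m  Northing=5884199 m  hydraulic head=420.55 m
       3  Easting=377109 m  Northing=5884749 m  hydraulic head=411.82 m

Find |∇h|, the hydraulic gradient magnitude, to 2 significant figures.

∂h/∂x = (420.55 − 413.73) / (376759 − 377109) = -0.01949
∂h/∂y = (411.82 − 413.73) / (5884749 − 5884199) = -0.003473
|∇h| = √(-0.01949² + -0.003473²) = 0.0198

0.020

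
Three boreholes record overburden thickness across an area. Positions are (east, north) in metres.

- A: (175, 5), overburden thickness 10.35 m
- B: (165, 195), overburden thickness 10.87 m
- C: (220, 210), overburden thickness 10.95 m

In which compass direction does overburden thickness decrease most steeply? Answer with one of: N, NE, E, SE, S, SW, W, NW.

With d = a·x + b·y + c and A as origin, the differences give:
  (-10)·a + 190·b = +0.52
  45·a + 205·b = +0.60
Eliminate b (×205 and ×190, subtract): -10600·a = -7.400 → a = ∂d/∂x = +0.0006981
Back-substitute: b = ∂d/∂y = +0.002774.
Steepest decrease is along −∇f = (-0.0006981 E, -0.002774 N) → south.

S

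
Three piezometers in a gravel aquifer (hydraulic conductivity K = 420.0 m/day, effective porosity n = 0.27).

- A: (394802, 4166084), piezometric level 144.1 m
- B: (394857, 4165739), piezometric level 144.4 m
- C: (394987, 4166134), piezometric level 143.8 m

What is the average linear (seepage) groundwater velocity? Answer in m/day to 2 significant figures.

2.7 m/day

With h = a·x + b·y + c and A as origin, the differences give:
  55·a + (-345)·b = +0.3
  185·a + 50·b = -0.3
Eliminate b (×50 and ×(-345), subtract): 66575·a = -88.50 → a = ∂h/∂x = -0.001329
Back-substitute: b = ∂h/∂y = -0.001081.
|∇h| = √(-0.001329² + -0.001081²) = 0.001713
Seepage velocity v = K·i/n = 420.0 × 0.001713 / 0.27 = 2.665 m/day.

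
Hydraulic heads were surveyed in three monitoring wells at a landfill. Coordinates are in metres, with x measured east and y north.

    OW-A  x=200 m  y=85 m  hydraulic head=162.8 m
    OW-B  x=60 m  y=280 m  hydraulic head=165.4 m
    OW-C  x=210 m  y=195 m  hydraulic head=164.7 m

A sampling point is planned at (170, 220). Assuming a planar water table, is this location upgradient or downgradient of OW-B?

downgradient

Taking OW-A as reference: OW-B−OW-A = (-140, 195, +2.6); OW-C−OW-A = (10, 110, +1.9).
Solve a·Δx + b·Δy = Δh: det = (-140)·110 − 10·195 = -17350.
∂h/∂x = [(+2.6)·110 − (+1.9)·195] / -17350 = +0.004870
∂h/∂y = [(-140)·(+1.9) − 10·(+2.6)] / -17350 = +0.01683
Head at (170, 220) = 162.8 + (+0.004870)·(-30) + (+0.01683)·(135) = 164.93 m.
That is lower than the 165.4 m at OW-B, so the point is downgradient.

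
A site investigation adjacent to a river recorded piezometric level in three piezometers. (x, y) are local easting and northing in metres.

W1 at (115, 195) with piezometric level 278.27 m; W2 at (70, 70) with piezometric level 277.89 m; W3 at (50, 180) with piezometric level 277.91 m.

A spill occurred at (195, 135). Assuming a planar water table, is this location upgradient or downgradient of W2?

Differences from W1: to W2 (Δx, Δy, Δh) = (-45, -125, -0.38); to W3 = (-65, -15, -0.36).
Determinant of the coordinate differences = (-45)·(-15) − (-65)·(-125) = -7450.
∂h/∂x = [(-0.38)·(-15) − (-0.36)·(-125)] / -7450 = +0.005275
∂h/∂y = [(-45)·(-0.36) − (-65)·(-0.38)] / -7450 = +0.001141
Head at (195, 135) = 278.27 + (+0.005275)·(80) + (+0.001141)·(-60) = 278.62 m.
That is higher than the 277.89 m at W2, so the point is upgradient.

upgradient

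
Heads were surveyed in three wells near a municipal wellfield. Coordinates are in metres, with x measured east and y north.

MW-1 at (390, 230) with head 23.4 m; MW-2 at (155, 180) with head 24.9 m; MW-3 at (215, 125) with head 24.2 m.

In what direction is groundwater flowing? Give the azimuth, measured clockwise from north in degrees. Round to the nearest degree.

122°

Three-point gradient (reference MW-1): Δ to MW-2 = (-235, -50, +1.5), Δ to MW-3 = (-175, -105, +0.8).
∂h/∂x = -0.007378, ∂h/∂y = +0.004678 (det = 15925).
Flow direction (−∇h) has components (+0.007378 E, -0.004678 N).
Azimuth = atan2(E, N) = atan2(+0.007378, -0.004678) = 122.4° ≈ 122°.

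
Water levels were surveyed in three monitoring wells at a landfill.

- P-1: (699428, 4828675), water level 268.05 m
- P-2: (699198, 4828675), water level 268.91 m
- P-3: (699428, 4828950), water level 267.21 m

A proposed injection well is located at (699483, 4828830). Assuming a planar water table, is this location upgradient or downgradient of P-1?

downgradient

∂h/∂x = (268.91 − 268.05) / (699198 − 699428) = -0.003739
∂h/∂y = (267.21 − 268.05) / (4828950 − 4828675) = -0.003055
Head at (699483, 4828830) = 268.05 + (-0.003739)·(55) + (-0.003055)·(155) = 267.37 m.
That is lower than the 268.05 m at P-1, so the point is downgradient.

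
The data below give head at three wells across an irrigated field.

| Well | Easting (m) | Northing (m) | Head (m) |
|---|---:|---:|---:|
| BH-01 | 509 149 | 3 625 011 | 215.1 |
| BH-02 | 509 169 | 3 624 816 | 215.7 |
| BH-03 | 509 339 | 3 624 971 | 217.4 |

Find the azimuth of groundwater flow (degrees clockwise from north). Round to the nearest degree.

279°

With h = a·x + b·y + c and BH-01 as origin, the differences give:
  20·a + (-195)·b = +0.6
  190·a + (-40)·b = +2.3
Eliminate b (×(-40) and ×(-195), subtract): 36250·a = 424.50 → a = ∂h/∂x = +0.01171
Back-substitute: b = ∂h/∂y = -0.001876.
Flow direction (−∇h) has components (-0.01171 E, +0.001876 N).
Azimuth = atan2(E, N) = atan2(-0.01171, +0.001876) = 279.1° ≈ 279°.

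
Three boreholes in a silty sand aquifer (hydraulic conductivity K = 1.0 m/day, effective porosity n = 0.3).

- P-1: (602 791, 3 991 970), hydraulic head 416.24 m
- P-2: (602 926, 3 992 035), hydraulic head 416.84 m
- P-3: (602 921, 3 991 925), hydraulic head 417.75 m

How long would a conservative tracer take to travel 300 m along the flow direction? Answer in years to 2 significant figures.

20 years

Taking P-1 as reference: P-2−P-1 = (135, 65, +0.60); P-3−P-1 = (130, -45, +1.51).
Determinant of the coordinate differences = 135·(-45) − 130·65 = -14525.
∂h/∂x = [(+0.60)·(-45) − (+1.51)·65] / -14525 = +0.008616
∂h/∂y = [135·(+1.51) − 130·(+0.60)] / -14525 = -0.008664
|∇h| = √(0.008616² + -0.008664²) = 0.01222
Seepage velocity v = K·i/n = 1.0 × 0.01222 / 0.3 = 0.04073 m/day.
t = 300 / 0.04073 = 7366 days = 20.2 years.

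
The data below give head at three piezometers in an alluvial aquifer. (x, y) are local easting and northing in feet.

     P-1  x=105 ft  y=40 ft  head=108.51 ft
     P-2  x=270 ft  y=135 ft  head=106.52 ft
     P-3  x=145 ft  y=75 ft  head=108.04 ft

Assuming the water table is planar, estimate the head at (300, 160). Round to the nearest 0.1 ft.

Differences from P-1: to P-2 (Δx, Δy, Δh) = (165, 95, -1.99); to P-3 = (40, 35, -0.47).
Solve a·Δx + b·Δy = Δh: det = 165·35 − 40·95 = 1975.
∂h/∂x = [(-1.99)·35 − (-0.47)·95] / 1975 = -0.01266
∂h/∂y = [165·(-0.47) − 40·(-1.99)] / 1975 = +0.001038
h(300, 160) = 108.51 + (-0.01266)·(195) + (+0.001038)·(120) = 108.51 -2.468 +0.125 = 106.166 ft.

106.2 ft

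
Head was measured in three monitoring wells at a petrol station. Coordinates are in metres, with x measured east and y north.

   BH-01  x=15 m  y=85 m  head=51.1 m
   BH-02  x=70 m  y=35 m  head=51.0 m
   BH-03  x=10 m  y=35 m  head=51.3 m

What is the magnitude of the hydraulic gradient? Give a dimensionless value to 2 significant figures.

0.0061

Taking BH-01 as reference: BH-02−BH-01 = (55, -50, -0.1); BH-03−BH-01 = (-5, -50, +0.2).
Determinant of the coordinate differences = 55·(-50) − (-5)·(-50) = -3000.
∂h/∂x = [(-0.1)·(-50) − (+0.2)·(-50)] / -3000 = -0.005000
∂h/∂y = [55·(+0.2) − (-5)·(-0.1)] / -3000 = -0.003500
|∇h| = √(-0.005000² + -0.003500²) = 0.006103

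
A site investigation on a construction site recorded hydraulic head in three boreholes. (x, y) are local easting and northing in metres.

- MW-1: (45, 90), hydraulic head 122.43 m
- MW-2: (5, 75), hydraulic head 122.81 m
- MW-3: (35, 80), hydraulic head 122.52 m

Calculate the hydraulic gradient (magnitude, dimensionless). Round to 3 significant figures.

Taking MW-1 as reference: MW-2−MW-1 = (-40, -15, +0.38); MW-3−MW-1 = (-10, -10, +0.09).
Solve a·Δx + b·Δy = Δh: det = (-40)·(-10) − (-10)·(-15) = 250.
∂h/∂x = [(+0.38)·(-10) − (+0.09)·(-15)] / 250 = -0.009800
∂h/∂y = [(-40)·(+0.09) − (-10)·(+0.38)] / 250 = +0.0008000
|∇h| = √(-0.009800² + 0.0008000²) = 0.009833

0.00983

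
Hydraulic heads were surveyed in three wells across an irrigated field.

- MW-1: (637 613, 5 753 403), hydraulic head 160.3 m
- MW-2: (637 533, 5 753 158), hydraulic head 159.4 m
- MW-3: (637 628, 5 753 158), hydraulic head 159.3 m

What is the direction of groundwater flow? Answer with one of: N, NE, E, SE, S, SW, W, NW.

Differences from MW-1: to MW-2 (Δx, Δy, Δh) = (-80, -245, -0.9); to MW-3 = (15, -245, -1.0).
Determinant of the coordinate differences = (-80)·(-245) − 15·(-245) = 23275.
∂h/∂x = [(-0.9)·(-245) − (-1.0)·(-245)] / 23275 = -0.001053
∂h/∂y = [(-80)·(-1.0) − 15·(-0.9)] / 23275 = +0.004017
Flow = −∇h = (+0.001053 east, -0.004017 north), which points south.

S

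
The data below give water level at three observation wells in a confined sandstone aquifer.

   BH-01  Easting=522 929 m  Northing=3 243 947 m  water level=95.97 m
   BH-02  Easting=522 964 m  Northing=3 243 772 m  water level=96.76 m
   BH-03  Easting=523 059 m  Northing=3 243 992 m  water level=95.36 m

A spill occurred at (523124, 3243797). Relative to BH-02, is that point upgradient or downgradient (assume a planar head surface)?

With h = a·x + b·y + c and BH-01 as origin, the differences give:
  35·a + (-175)·b = +0.79
  130·a + 45·b = -0.61
Eliminate b (×45 and ×(-175), subtract): 24325·a = -71.200 → a = ∂h/∂x = -0.002927
Back-substitute: b = ∂h/∂y = -0.005100.
Head at (523124, 3243797) = 95.97 + (-0.002927)·(195) + (-0.005100)·(-150) = 96.16 m.
That is lower than the 96.76 m at BH-02, so the point is downgradient.

downgradient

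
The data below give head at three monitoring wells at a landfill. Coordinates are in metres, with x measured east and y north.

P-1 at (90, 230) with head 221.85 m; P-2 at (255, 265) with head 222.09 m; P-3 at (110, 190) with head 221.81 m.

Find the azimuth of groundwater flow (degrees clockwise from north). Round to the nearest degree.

216°

Taking P-1 as reference: P-2−P-1 = (165, 35, +0.24); P-3−P-1 = (20, -40, -0.04).
Solve a·Δx + b·Δy = Δh: det = 165·(-40) − 20·35 = -7300.
∂h/∂x = [(+0.24)·(-40) − (-0.04)·35] / -7300 = +0.001123
∂h/∂y = [165·(-0.04) − 20·(+0.24)] / -7300 = +0.001562
Flow direction (−∇h) has components (-0.001123 E, -0.001562 N).
Azimuth = atan2(E, N) = atan2(-0.001123, -0.001562) = 215.7° ≈ 216°.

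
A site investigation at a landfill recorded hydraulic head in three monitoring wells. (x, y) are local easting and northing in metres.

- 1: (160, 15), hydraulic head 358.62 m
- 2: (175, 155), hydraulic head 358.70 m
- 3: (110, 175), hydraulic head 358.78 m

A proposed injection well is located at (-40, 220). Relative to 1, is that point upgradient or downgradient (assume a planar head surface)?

upgradient

Differences from 1: to 2 (Δx, Δy, Δh) = (15, 140, +0.08); to 3 = (-50, 160, +0.16).
Determinant of the coordinate differences = 15·160 − (-50)·140 = 9400.
∂h/∂x = [(+0.08)·160 − (+0.16)·140] / 9400 = -0.001021
∂h/∂y = [15·(+0.16) − (-50)·(+0.08)] / 9400 = +0.0006809
Head at (-40, 220) = 358.62 + (-0.001021)·(-200) + (+0.0006809)·(205) = 358.96 m.
That is higher than the 358.62 m at 1, so the point is upgradient.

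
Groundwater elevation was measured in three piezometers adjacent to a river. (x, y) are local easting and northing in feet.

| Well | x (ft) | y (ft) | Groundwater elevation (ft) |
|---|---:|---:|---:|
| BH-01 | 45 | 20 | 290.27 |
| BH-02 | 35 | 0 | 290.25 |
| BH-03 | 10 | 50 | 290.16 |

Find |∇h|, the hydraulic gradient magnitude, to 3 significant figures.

0.00283

Three-point gradient (reference BH-01): Δ to BH-02 = (-10, -20, -0.02), Δ to BH-03 = (-35, 30, -0.11).
∂h/∂x = +0.002800, ∂h/∂y = -0.0004000 (det = -1000).
|∇h| = √(0.002800² + -0.0004000²) = 0.002828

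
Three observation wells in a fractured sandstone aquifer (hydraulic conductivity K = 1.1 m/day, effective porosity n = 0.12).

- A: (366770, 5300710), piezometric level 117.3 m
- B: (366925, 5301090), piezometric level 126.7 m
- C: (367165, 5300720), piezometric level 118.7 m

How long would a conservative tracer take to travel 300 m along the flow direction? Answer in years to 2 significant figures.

Taking A as reference: B−A = (155, 380, +9.4); C−A = (395, 10, +1.4).
Solve a·Δx + b·Δy = Δh: det = 155·10 − 395·380 = -148550.
∂h/∂x = [(+9.4)·10 − (+1.4)·380] / -148550 = +0.002949
∂h/∂y = [155·(+1.4) − 395·(+9.4)] / -148550 = +0.02353
|∇h| = √(0.002949² + 0.02353²) = 0.02371
Seepage velocity v = K·i/n = 1.1 × 0.02371 / 0.12 = 0.2173 m/day.
t = 300 / 0.2173 = 1381 days = 3.78 years.

3.8 years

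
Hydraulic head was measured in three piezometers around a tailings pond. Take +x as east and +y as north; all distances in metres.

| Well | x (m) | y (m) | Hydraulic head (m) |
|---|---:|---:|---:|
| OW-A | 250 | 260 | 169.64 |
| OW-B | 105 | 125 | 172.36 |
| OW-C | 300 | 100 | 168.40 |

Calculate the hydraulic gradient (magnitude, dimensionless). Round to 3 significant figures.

With h = a·x + b·y + c and OW-A as origin, the differences give:
  (-145)·a + (-135)·b = +2.72
  50·a + (-160)·b = -1.24
Eliminate b (×(-160) and ×(-135), subtract): 29950·a = -602.600 → a = ∂h/∂x = -0.02012
Back-substitute: b = ∂h/∂y = +0.001462.
|∇h| = √(-0.02012² + 0.001462²) = 0.02017

0.0202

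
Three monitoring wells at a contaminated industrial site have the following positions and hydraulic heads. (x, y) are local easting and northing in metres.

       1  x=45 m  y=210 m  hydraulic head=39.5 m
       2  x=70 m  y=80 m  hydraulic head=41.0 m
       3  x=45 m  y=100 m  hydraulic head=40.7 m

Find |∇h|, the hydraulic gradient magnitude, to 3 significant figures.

0.0114

With h = a·x + b·y + c and 1 as origin, the differences give:
  25·a + (-130)·b = +1.5
  0·a + (-110)·b = +1.2
Eliminate b (×(-110) and ×(-130), subtract): -2750·a = -9.00 → a = ∂h/∂x = +0.003273
Back-substitute: b = ∂h/∂y = -0.01091.
|∇h| = √(0.003273² + -0.01091²) = 0.01139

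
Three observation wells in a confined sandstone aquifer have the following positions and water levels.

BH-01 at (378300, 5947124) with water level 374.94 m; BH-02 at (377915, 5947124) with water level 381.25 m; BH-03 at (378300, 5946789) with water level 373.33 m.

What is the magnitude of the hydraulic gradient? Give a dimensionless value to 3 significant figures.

∂h/∂x = (381.25 − 374.94) / (377915 − 378300) = -0.01639
∂h/∂y = (373.33 − 374.94) / (5946789 − 5947124) = +0.004806
|∇h| = √(-0.01639² + 0.004806²) = 0.01708

0.0171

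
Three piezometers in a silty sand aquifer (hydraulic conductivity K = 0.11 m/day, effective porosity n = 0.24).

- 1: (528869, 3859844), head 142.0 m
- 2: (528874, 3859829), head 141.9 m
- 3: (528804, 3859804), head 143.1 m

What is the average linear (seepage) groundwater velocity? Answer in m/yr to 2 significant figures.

With h = a·x + b·y + c and 1 as origin, the differences give:
  5·a + (-15)·b = -0.1
  (-65)·a + (-40)·b = +1.1
Eliminate b (×(-40) and ×(-15), subtract): -1175·a = 20.50 → a = ∂h/∂x = -0.01745
Back-substitute: b = ∂h/∂y = +0.0008511.
|∇h| = √(-0.01745² + 0.0008511²) = 0.01747
Seepage velocity v = K·i/n = 0.11 × 0.01747 / 0.24 = 0.008007 m/day = 2.925 m/yr.

2.9 m/yr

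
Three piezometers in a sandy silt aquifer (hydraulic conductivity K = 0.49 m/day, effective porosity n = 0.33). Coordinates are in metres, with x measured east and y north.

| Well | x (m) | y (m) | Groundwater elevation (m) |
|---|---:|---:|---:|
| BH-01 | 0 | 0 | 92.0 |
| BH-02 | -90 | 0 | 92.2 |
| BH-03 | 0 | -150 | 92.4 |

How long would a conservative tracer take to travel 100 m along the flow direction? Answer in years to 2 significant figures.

∂h/∂x = (92.2 − 92.0) / (-90 − 0) = -0.002222
∂h/∂y = (92.4 − 92.0) / (-150 − 0) = -0.002667
|∇h| = √(-0.002222² + -0.002667²) = 0.003471
Seepage velocity v = K·i/n = 0.49 × 0.003471 / 0.33 = 0.005154 m/day.
t = 100 / 0.005154 = 1.94e+04 days = 53.1 years.

53 years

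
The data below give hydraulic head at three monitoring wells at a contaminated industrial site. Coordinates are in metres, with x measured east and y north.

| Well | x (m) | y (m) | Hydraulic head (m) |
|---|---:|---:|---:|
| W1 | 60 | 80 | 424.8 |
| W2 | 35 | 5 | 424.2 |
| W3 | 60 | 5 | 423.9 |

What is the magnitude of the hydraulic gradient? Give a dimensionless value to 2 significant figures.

0.017

Taking W1 as reference: W2−W1 = (-25, -75, -0.6); W3−W1 = (0, -75, -0.9).
Determinant of the coordinate differences = (-25)·(-75) − 0·(-75) = 1875.
∂h/∂x = [(-0.6)·(-75) − (-0.9)·(-75)] / 1875 = -0.01200
∂h/∂y = [(-25)·(-0.9) − 0·(-0.6)] / 1875 = +0.01200
|∇h| = √(-0.01200² + 0.01200²) = 0.01697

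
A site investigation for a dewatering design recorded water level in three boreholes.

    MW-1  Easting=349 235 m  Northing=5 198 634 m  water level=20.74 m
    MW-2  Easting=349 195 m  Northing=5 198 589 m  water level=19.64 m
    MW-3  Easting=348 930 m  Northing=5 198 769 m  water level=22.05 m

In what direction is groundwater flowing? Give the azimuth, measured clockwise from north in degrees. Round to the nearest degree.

Differences from MW-1: to MW-2 (Δx, Δy, Δh) = (-40, -45, -1.10); to MW-3 = (-305, 135, +1.31).
Determinant of the coordinate differences = (-40)·135 − (-305)·(-45) = -19125.
∂h/∂x = [(-1.10)·135 − (+1.31)·(-45)] / -19125 = +0.004682
∂h/∂y = [(-40)·(+1.31) − (-305)·(-1.10)] / -19125 = +0.02028
Flow direction (−∇h) has components (-0.004682 E, -0.02028 N).
Azimuth = atan2(E, N) = atan2(-0.004682, -0.02028) = 193.0° ≈ 193°.

193°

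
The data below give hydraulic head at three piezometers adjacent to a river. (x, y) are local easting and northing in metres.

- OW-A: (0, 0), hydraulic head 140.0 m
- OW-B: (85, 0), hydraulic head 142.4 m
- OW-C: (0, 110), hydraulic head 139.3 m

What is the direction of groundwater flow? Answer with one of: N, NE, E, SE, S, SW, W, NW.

W

∂h/∂x = (142.4 − 140.0) / (85 − 0) = +0.02824
∂h/∂y = (139.3 − 140.0) / (110 − 0) = -0.006364
Flow = −∇h = (-0.02824 east, +0.006364 north), which points west.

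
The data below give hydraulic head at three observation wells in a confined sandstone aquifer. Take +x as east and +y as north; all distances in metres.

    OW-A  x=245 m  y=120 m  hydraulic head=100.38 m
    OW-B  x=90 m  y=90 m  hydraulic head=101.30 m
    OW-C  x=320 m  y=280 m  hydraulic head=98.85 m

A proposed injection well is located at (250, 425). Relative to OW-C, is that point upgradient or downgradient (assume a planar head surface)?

downgradient

Three-point gradient (reference OW-A): Δ to OW-B = (-155, -30, +0.92), Δ to OW-C = (75, 160, -1.53).
∂h/∂x = -0.004492, ∂h/∂y = -0.007457 (det = -22550).
Head at (250, 425) = 100.38 + (-0.004492)·(5) + (-0.007457)·(305) = 98.08 m.
That is lower than the 98.85 m at OW-C, so the point is downgradient.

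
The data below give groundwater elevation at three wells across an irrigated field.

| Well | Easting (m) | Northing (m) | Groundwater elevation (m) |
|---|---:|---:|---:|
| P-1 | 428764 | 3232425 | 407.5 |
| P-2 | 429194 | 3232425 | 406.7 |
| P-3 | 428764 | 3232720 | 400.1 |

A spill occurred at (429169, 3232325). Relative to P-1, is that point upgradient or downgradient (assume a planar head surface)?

upgradient

∂h/∂x = (406.7 − 407.5) / (429194 − 428764) = -0.001860
∂h/∂y = (400.1 − 407.5) / (3232720 − 3232425) = -0.02508
Head at (429169, 3232325) = 407.5 + (-0.001860)·(405) + (-0.02508)·(-100) = 409.25 m.
That is higher than the 407.5 m at P-1, so the point is upgradient.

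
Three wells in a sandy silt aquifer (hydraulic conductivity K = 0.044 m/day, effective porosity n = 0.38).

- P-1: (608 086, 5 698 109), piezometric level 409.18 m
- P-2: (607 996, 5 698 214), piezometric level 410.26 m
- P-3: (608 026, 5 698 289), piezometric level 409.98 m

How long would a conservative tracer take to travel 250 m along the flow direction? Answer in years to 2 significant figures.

Taking P-1 as reference: P-2−P-1 = (-90, 105, +1.08); P-3−P-1 = (-60, 180, +0.80).
Determinant of the coordinate differences = (-90)·180 − (-60)·105 = -9900.
∂h/∂x = [(+1.08)·180 − (+0.80)·105] / -9900 = -0.01115
∂h/∂y = [(-90)·(+0.80) − (-60)·(+1.08)] / -9900 = +0.0007273
|∇h| = √(-0.01115² + 0.0007273²) = 0.01117
Seepage velocity v = K·i/n = 0.044 × 0.01117 / 0.38 = 0.001293 m/day.
t = 250 / 0.001293 = 1.933e+05 days = 529 years.

530 years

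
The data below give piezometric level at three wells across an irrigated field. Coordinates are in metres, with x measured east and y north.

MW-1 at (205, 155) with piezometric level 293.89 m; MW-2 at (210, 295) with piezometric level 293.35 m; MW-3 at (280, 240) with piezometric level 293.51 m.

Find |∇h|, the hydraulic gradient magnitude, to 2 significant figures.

Differences from MW-1: to MW-2 (Δx, Δy, Δh) = (5, 140, -0.54); to MW-3 = (75, 85, -0.38).
Determinant of the coordinate differences = 5·85 − 75·140 = -10075.
∂h/∂x = [(-0.54)·85 − (-0.38)·140] / -10075 = -0.0007246
∂h/∂y = [5·(-0.38) − 75·(-0.54)] / -10075 = -0.003831
|∇h| = √(-0.0007246² + -0.003831²) = 0.003899

0.0039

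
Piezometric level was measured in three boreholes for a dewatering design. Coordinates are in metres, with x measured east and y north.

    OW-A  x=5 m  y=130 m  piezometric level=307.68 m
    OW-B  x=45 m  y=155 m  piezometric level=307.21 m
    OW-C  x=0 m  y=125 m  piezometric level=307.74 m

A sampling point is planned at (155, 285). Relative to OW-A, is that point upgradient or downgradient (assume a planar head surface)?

downgradient

With h = a·x + b·y + c and OW-A as origin, the differences give:
  40·a + 25·b = -0.47
  (-5)·a + (-5)·b = +0.06
Eliminate b (×(-5) and ×25, subtract): -75·a = 0.850 → a = ∂h/∂x = -0.01133
Back-substitute: b = ∂h/∂y = -0.0006667.
Head at (155, 285) = 307.68 + (-0.01133)·(150) + (-0.0006667)·(155) = 305.88 m.
That is lower than the 307.68 m at OW-A, so the point is downgradient.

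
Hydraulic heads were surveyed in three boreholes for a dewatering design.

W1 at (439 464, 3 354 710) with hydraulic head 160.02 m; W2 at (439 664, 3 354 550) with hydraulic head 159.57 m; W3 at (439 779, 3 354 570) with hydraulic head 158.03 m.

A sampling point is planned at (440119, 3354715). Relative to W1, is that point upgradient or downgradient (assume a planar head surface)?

downgradient

Differences from W1: to W2 (Δx, Δy, Δh) = (200, -160, -0.45); to W3 = (315, -140, -1.99).
Solve a·Δx + b·Δy = Δh: det = 200·(-140) − 315·(-160) = 22400.
∂h/∂x = [(-0.45)·(-140) − (-1.99)·(-160)] / 22400 = -0.01140
∂h/∂y = [200·(-1.99) − 315·(-0.45)] / 22400 = -0.01144
Head at (440119, 3354715) = 160.02 + (-0.01140)·(655) + (-0.01144)·(5) = 152.49 m.
That is lower than the 160.02 m at W1, so the point is downgradient.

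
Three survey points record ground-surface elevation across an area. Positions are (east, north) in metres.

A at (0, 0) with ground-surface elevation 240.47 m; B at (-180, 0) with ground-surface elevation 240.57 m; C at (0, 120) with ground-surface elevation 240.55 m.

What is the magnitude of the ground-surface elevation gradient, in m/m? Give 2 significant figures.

∂z/∂x = (240.57 − 240.47) / (-180 − 0) = -0.0005556
∂z/∂y = (240.55 − 240.47) / (120 − 0) = +0.0006667
|∇f| = √(-0.0005556² + 0.0006667²) = 0.0008679 m/m

0.00087 m/m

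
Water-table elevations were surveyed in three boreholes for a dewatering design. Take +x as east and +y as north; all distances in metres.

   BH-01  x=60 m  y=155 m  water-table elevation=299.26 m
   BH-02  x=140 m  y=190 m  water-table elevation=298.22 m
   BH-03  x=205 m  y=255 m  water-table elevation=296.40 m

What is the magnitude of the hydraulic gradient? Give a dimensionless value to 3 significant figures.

0.0267

Differences from BH-01: to BH-02 (Δx, Δy, Δh) = (80, 35, -1.04); to BH-03 = (145, 100, -2.86).
Determinant of the coordinate differences = 80·100 − 145·35 = 2925.
∂h/∂x = [(-1.04)·100 − (-2.86)·35] / 2925 = -0.001333
∂h/∂y = [80·(-2.86) − 145·(-1.04)] / 2925 = -0.02667
|∇h| = √(-0.001333² + -0.02667²) = 0.0267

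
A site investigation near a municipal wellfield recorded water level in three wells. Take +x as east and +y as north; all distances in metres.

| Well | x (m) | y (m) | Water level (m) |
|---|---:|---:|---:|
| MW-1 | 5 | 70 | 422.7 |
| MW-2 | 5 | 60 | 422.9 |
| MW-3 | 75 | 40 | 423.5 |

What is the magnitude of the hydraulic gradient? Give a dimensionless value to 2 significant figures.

Differences from MW-1: to MW-2 (Δx, Δy, Δh) = (0, -10, +0.2); to MW-3 = (70, -30, +0.8).
Solve a·Δx + b·Δy = Δh: det = 0·(-30) − 70·(-10) = 700.
∂h/∂x = [(+0.2)·(-30) − (+0.8)·(-10)] / 700 = +0.002857
∂h/∂y = [0·(+0.8) − 70·(+0.2)] / 700 = -0.02000
|∇h| = √(0.002857² + -0.02000²) = 0.0202

0.020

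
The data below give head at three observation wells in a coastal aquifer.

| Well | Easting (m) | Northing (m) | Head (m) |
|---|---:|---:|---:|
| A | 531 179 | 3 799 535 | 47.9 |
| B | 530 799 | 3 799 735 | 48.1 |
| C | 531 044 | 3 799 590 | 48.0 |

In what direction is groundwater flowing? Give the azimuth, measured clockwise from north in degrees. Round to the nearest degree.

039°

Differences from A: to B (Δx, Δy, Δh) = (-380, 200, +0.2); to C = (-135, 55, +0.1).
Determinant of the coordinate differences = (-380)·55 − (-135)·200 = 6100.
∂h/∂x = [(+0.2)·55 − (+0.1)·200] / 6100 = -0.001475
∂h/∂y = [(-380)·(+0.1) − (-135)·(+0.2)] / 6100 = -0.001803
Flow direction (−∇h) has components (+0.001475 E, +0.001803 N).
Azimuth = atan2(E, N) = atan2(+0.001475, +0.001803) = 39.3° ≈ 039°.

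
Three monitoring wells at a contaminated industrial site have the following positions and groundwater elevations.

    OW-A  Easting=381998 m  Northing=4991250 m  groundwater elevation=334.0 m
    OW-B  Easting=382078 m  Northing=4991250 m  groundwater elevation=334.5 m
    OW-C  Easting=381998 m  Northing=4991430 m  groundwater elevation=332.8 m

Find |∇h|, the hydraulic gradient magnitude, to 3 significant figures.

0.00914

∂h/∂x = (334.5 − 334.0) / (382078 − 381998) = +0.006250
∂h/∂y = (332.8 − 334.0) / (4991430 − 4991250) = -0.006667
|∇h| = √(0.006250² + -0.006667²) = 0.009138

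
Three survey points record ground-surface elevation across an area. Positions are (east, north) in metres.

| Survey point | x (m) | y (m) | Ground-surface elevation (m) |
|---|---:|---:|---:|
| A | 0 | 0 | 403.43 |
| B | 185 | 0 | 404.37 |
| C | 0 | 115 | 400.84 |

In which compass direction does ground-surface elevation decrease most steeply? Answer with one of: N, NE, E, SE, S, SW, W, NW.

∂z/∂x = (404.37 − 403.43) / (185 − 0) = +0.005081
∂z/∂y = (400.84 − 403.43) / (115 − 0) = -0.02252
Steepest decrease is along −∇f = (-0.005081 E, +0.02252 N) → north.

N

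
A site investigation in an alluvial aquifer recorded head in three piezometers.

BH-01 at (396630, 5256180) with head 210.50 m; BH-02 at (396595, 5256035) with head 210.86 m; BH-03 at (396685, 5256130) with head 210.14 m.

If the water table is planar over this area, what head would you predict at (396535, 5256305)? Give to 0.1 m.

Three-point gradient (reference BH-01): Δ to BH-02 = (-35, -145, +0.36), Δ to BH-03 = (55, -50, -0.36).
∂h/∂x = -0.007219, ∂h/∂y = -0.0007404 (det = 9725).
h(396535, 5256305) = 210.50 + (-0.007219)·(-95) + (-0.0007404)·(125) = 210.50 +0.686 -0.093 = 211.093 m.

211.1 m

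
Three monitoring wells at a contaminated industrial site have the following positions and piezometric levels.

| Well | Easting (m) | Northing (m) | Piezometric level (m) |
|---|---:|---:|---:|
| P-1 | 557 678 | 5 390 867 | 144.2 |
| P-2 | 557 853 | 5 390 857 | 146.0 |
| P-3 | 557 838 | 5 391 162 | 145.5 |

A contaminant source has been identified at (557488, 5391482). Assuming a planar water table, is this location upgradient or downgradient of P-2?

Differences from P-1: to P-2 (Δx, Δy, Δh) = (175, -10, +1.8); to P-3 = (160, 295, +1.3).
Solve a·Δx + b·Δy = Δh: det = 175·295 − 160·(-10) = 53225.
∂h/∂x = [(+1.8)·295 − (+1.3)·(-10)] / 53225 = +0.01022
∂h/∂y = [175·(+1.3) − 160·(+1.8)] / 53225 = -0.001137
Head at (557488, 5391482) = 144.2 + (+0.01022)·(-190) + (-0.001137)·(615) = 141.56 m.
That is lower than the 146.0 m at P-2, so the point is downgradient.

downgradient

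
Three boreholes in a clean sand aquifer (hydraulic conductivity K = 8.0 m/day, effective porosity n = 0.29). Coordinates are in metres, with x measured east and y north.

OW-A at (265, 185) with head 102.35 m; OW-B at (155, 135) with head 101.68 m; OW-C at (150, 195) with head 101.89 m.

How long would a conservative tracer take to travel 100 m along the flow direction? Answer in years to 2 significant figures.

1.7 years

Taking OW-A as reference: OW-B−OW-A = (-110, -50, -0.67); OW-C−OW-A = (-115, 10, -0.46).
Determinant of the coordinate differences = (-110)·10 − (-115)·(-50) = -6850.
∂h/∂x = [(-0.67)·10 − (-0.46)·(-50)] / -6850 = +0.004336
∂h/∂y = [(-110)·(-0.46) − (-115)·(-0.67)] / -6850 = +0.003861
|∇h| = √(0.004336² + 0.003861²) = 0.005806
Seepage velocity v = K·i/n = 8.0 × 0.005806 / 0.29 = 0.1602 m/day.
t = 100 / 0.1602 = 624.2 days = 1.71 years.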